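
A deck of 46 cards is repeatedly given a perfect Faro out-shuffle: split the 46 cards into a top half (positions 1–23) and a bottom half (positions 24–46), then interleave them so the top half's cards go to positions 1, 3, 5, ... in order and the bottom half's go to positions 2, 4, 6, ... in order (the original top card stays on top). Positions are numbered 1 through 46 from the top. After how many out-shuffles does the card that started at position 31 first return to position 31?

2

Follow position 31 under repeated out-shuffles:
31 → 16 → 31
It first returns after 2 out-shuffles.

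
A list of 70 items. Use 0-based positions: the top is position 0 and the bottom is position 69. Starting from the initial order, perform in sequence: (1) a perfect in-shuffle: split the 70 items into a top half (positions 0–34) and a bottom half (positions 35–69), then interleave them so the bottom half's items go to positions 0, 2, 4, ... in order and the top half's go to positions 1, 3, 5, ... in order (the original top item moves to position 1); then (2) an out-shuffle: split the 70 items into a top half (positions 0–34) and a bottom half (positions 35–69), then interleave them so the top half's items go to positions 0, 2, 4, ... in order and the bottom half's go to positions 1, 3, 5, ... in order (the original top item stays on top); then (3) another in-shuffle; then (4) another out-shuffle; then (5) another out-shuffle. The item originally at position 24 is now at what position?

29

Track the item from position 24 forward through each operation:
  after op 1 (in-shuffle): 24 → 49
  after op 2 (out-shuffle): 49 → 29
  after op 3 (in-shuffle): 29 → 59
  after op 4 (out-shuffle): 59 → 49
  after op 5 (out-shuffle): 49 → 29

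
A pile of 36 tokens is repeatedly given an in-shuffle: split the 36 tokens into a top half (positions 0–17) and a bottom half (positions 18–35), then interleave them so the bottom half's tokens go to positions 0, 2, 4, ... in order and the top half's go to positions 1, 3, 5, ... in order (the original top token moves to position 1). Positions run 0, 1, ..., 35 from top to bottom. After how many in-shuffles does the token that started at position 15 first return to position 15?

36

Follow position 15 under repeated in-shuffles:
15 → 31 → 26 → 16 → 33 → 30 → 24 → 12 → ... → 15 (length 36)
It first returns after 36 in-shuffles.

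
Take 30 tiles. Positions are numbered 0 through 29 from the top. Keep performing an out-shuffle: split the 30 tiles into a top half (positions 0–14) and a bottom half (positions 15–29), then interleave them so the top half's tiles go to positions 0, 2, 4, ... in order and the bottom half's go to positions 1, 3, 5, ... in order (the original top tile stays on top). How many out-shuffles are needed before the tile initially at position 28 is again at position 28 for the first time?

Follow position 28 under repeated out-shuffles:
28 → 27 → 25 → 21 → 13 → 26 → 23 → 17 → ... → 28 (length 28)
It first returns after 28 out-shuffles.

28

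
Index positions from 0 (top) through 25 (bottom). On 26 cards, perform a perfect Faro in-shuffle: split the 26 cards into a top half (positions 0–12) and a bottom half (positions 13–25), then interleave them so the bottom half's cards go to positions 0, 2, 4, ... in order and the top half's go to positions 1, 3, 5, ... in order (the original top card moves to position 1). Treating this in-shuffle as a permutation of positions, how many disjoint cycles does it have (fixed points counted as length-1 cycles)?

Trace each unvisited position around until it returns:
(0 1 3 7 15 4 ... len 18) (2 5 11 23 20 14) (8 17)
3 cycles in total.

3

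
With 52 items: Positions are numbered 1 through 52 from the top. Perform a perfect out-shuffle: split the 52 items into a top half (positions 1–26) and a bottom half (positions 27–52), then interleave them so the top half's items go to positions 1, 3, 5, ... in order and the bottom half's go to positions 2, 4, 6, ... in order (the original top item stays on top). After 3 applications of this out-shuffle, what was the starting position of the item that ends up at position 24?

23

Work backwards from position 24, undoing one out-shuffle at a time:
24 ← 38 ← 45 ← 23
So the item now at position 24 started at position 23.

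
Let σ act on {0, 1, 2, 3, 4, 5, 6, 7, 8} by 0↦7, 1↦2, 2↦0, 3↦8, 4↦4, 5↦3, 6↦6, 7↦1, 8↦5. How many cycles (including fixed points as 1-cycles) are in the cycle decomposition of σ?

4

Cycle decomposition: (0 7 1 2) (3 8 5) (4) (6).
4 cycles.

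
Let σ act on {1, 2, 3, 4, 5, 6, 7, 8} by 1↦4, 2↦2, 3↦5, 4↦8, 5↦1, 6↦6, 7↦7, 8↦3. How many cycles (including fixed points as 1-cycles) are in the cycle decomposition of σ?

4

Cycle decomposition: (1 4 8 3 5) (2) (6) (7).
4 cycles.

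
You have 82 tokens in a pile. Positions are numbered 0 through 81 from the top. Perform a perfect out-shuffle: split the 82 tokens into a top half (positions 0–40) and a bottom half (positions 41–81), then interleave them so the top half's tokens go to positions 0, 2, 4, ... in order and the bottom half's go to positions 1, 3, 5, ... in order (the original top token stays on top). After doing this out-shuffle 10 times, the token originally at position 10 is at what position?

Track the token's position through each out-shuffle:
10 → 20 → 40 → 80 → 79 → 77 → 73 → 65 → 49 → 17 → 34

34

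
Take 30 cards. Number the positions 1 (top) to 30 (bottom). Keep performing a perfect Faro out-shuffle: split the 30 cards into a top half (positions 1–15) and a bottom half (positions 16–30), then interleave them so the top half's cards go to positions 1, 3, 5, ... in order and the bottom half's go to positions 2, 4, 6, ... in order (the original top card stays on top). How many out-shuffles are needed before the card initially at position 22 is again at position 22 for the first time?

Follow position 22 under repeated out-shuffles:
22 → 14 → 27 → 24 → 18 → 6 → 11 → 21 → ... → 22 (length 28)
It first returns after 28 out-shuffles.

28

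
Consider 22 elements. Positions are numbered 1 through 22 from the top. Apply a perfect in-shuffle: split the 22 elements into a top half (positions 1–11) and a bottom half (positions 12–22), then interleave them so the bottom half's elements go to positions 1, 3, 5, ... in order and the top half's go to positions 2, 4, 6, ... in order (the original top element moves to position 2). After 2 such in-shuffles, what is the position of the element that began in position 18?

Track the element's position through each in-shuffle:
18 → 13 → 3

3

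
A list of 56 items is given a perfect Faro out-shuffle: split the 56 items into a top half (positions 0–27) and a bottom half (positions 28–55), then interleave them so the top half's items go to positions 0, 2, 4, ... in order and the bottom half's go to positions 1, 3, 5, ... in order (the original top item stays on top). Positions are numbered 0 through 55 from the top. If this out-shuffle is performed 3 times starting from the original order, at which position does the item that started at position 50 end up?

Track the item's position through each out-shuffle:
50 → 45 → 35 → 15

15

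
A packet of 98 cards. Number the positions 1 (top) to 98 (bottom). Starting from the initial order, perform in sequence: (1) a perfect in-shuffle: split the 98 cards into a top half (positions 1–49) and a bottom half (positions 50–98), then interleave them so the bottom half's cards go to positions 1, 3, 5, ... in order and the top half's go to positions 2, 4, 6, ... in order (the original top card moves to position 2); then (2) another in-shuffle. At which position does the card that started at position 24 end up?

96

Track the card from position 24 forward through each operation:
  after op 1 (in-shuffle): 24 → 48
  after op 2 (in-shuffle): 48 → 96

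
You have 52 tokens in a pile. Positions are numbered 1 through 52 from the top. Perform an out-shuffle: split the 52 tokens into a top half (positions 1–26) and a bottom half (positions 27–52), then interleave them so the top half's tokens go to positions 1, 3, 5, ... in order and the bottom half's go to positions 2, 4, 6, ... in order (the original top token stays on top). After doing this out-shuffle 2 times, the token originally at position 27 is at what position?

Track the token's position through each out-shuffle:
27 → 2 → 3

3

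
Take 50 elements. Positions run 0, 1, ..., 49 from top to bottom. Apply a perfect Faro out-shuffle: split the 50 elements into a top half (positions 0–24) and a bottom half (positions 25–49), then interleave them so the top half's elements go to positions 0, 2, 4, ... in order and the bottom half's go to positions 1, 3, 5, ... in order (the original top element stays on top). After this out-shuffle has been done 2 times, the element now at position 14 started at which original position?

28

Work backwards from position 14, undoing one out-shuffle at a time:
14 ← 7 ← 28
So the element now at position 14 started at position 28.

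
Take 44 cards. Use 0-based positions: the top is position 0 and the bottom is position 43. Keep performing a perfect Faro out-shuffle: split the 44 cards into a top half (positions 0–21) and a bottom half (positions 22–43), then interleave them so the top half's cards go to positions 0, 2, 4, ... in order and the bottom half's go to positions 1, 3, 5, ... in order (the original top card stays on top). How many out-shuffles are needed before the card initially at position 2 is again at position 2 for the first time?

14

Follow position 2 under repeated out-shuffles:
2 → 4 → 8 → 16 → 32 → 21 → 42 → 41 → 39 → 35 → 27 → 11 → 22 → 1 → 2
It first returns after 14 out-shuffles.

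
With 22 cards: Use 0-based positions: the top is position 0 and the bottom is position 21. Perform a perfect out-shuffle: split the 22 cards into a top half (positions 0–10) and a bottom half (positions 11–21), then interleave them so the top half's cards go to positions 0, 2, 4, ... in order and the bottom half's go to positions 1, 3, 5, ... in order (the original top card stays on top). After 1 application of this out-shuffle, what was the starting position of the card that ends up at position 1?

Work backwards from position 1, undoing one out-shuffle at a time:
1 ← 11
So the card now at position 1 started at position 11.

11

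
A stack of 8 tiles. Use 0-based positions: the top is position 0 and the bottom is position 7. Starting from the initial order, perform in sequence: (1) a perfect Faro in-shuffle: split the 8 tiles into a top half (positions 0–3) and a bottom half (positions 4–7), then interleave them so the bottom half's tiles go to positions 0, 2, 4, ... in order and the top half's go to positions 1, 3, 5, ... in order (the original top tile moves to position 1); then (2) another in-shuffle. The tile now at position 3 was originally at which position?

Undo the operations in reverse order, starting from position 3:
  undo op 2 (in-shuffle, from top half): 3 ← 1
  undo op 1 (in-shuffle, from top half): 1 ← 0
So the tile at position 3 came from original position 0.

0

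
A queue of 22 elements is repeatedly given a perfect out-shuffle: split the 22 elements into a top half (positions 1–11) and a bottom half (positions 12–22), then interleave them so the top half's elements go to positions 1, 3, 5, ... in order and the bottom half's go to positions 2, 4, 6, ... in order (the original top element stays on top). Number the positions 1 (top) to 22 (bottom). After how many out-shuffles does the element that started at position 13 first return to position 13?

3

Follow position 13 under repeated out-shuffles:
13 → 4 → 7 → 13
It first returns after 3 out-shuffles.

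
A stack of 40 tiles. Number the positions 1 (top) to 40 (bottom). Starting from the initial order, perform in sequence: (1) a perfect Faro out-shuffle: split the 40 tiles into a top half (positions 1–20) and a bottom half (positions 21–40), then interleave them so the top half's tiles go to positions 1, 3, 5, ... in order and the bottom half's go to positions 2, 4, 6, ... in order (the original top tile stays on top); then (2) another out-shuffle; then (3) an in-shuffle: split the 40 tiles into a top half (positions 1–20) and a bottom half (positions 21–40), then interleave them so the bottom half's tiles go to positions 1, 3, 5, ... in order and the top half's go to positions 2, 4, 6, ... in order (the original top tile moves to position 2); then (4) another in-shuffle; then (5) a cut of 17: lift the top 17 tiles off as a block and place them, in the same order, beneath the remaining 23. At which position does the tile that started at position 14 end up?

Track the tile from position 14 forward through each operation:
  after op 1 (out-shuffle): 14 → 27
  after op 2 (out-shuffle): 27 → 14
  after op 3 (in-shuffle): 14 → 28
  after op 4 (in-shuffle): 28 → 15
  after op 5 (cut 17): 15 → 38

38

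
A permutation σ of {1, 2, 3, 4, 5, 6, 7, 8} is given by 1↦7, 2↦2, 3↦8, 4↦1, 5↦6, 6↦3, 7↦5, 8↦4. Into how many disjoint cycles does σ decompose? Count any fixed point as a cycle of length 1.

2

Cycle decomposition: (1 7 5 6 3 8 4) (2).
2 cycles.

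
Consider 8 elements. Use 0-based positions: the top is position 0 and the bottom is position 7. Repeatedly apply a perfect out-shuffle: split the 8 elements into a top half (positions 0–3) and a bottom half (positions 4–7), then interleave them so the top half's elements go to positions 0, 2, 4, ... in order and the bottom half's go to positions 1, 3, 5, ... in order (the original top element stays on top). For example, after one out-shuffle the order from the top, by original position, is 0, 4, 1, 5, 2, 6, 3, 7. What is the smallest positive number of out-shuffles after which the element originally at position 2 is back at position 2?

3

Follow position 2 under repeated out-shuffles:
2 → 4 → 1 → 2
It first returns after 3 out-shuffles.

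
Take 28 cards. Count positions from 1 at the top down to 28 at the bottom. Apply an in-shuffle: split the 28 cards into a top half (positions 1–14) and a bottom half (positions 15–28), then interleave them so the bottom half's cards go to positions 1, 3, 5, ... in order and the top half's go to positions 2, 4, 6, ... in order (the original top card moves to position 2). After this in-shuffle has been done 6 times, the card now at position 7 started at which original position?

6

Work backwards from position 7, undoing one in-shuffle at a time:
7 ← 18 ← 9 ← 19 ← 24 ← 12 ← 6
So the card now at position 7 started at position 6.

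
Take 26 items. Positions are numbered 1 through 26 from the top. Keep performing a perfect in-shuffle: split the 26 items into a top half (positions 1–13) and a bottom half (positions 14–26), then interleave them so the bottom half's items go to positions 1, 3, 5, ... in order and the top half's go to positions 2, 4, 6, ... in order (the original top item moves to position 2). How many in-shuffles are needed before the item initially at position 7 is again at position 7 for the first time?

18

Follow position 7 under repeated in-shuffles:
7 → 14 → 1 → 2 → 4 → 8 → 16 → 5 → 10 → 20 → 13 → 26 → 25 → 23 → 19 → 11 → 22 → 17 → 7
It first returns after 18 in-shuffles.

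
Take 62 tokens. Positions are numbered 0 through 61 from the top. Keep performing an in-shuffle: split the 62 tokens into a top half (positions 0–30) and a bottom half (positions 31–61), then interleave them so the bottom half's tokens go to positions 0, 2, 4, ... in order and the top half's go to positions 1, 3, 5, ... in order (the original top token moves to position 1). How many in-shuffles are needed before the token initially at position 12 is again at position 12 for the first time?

Follow position 12 under repeated in-shuffles:
12 → 25 → 51 → 40 → 18 → 37 → 12
It first returns after 6 in-shuffles.

6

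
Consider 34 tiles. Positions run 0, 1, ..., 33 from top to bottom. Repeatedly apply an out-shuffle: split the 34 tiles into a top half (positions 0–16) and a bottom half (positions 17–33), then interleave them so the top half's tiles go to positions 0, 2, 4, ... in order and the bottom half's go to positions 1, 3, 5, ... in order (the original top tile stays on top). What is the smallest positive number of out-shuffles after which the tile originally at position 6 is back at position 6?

10

Follow position 6 under repeated out-shuffles:
6 → 12 → 24 → 15 → 30 → 27 → 21 → 9 → 18 → 3 → 6
It first returns after 10 out-shuffles.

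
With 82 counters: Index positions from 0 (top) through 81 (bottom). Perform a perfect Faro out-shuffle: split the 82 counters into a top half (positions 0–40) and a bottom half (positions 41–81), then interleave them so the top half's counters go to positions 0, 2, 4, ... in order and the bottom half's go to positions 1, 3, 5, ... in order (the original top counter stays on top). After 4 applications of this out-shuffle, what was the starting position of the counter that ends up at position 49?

79

Work backwards from position 49, undoing one out-shuffle at a time:
49 ← 65 ← 73 ← 77 ← 79
So the counter now at position 49 started at position 79.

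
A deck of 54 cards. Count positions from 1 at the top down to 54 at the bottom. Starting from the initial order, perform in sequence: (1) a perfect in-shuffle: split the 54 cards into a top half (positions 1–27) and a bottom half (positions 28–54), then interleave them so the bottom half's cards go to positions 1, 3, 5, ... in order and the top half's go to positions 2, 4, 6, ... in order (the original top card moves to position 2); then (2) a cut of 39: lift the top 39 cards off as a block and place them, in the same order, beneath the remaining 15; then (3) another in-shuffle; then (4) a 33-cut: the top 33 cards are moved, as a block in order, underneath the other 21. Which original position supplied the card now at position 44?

12

Undo the operations in reverse order, starting from position 44:
  undo op 4 (cut 33): 44 ← 23
  undo op 3 (in-shuffle, from bottom half): 23 ← 39
  undo op 2 (cut 39): 39 ← 24
  undo op 1 (in-shuffle, from top half): 24 ← 12
So the card at position 44 came from original position 12.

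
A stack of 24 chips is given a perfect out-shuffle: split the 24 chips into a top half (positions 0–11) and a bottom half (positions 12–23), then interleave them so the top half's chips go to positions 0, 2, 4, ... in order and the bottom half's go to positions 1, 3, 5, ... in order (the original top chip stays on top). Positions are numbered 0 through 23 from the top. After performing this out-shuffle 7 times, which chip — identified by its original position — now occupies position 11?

15

Work backwards from position 11, undoing one out-shuffle at a time:
11 ← 17 ← 20 ← 10 ← 5 ← 14 ← 7 ← 15
So the chip now at position 11 started at position 15.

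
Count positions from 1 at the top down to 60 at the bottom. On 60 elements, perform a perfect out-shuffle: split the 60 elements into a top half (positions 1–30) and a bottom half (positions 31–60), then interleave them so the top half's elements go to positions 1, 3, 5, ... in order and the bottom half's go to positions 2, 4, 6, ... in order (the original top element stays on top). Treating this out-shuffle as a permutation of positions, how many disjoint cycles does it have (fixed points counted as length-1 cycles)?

Trace each unvisited position around until it returns:
(1) (2 3 5 9 17 33 ... len 58) (60)
3 cycles in total.

3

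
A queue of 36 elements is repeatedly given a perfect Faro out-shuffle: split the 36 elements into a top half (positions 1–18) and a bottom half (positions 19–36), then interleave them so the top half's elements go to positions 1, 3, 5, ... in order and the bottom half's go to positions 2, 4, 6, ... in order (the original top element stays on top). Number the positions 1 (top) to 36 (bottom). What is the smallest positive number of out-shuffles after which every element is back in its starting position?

The out-shuffle permutes the 36 positions with cycle lengths [1, 1, 3, 3, 4, 12, 12].
Every element is home exactly when every cycle has completed a whole number of laps, i.e. after lcm(1, 3, 4, 12) = 12 out-shuffles.

12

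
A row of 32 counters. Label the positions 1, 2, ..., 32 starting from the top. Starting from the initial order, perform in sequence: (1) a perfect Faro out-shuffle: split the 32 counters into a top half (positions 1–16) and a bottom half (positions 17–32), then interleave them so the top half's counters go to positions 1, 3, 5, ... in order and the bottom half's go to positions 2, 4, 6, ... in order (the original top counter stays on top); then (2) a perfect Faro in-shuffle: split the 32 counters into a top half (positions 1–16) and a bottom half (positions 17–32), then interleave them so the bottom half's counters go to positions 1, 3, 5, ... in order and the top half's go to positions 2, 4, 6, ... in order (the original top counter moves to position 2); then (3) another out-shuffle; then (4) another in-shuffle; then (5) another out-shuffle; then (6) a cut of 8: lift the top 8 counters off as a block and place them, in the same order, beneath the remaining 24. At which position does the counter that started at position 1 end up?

3

Track the counter from position 1 forward through each operation:
  after op 1 (out-shuffle): 1 → 1
  after op 2 (in-shuffle): 1 → 2
  after op 3 (out-shuffle): 2 → 3
  after op 4 (in-shuffle): 3 → 6
  after op 5 (out-shuffle): 6 → 11
  after op 6 (cut 8): 11 → 3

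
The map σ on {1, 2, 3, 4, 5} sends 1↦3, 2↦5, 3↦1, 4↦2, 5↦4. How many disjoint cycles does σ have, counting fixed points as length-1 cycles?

2

Cycle decomposition: (1 3) (2 5 4).
2 cycles.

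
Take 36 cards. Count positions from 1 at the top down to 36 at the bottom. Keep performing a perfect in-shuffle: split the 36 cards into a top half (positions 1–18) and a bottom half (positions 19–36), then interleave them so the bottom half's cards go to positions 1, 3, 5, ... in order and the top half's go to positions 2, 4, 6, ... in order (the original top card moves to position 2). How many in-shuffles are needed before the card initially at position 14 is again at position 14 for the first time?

36

Follow position 14 under repeated in-shuffles:
14 → 28 → 19 → 1 → 2 → 4 → 8 → 16 → ... → 14 (length 36)
It first returns after 36 in-shuffles.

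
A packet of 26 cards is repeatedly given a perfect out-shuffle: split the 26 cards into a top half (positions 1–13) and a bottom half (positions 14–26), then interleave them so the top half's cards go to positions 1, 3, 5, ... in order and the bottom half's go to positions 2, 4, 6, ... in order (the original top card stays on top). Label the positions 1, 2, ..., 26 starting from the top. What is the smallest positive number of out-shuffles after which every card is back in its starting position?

20

The out-shuffle permutes the 26 positions with cycle lengths [1, 1, 4, 20].
Every card is home exactly when every cycle has completed a whole number of laps, i.e. after lcm(1, 4, 20) = 20 out-shuffles.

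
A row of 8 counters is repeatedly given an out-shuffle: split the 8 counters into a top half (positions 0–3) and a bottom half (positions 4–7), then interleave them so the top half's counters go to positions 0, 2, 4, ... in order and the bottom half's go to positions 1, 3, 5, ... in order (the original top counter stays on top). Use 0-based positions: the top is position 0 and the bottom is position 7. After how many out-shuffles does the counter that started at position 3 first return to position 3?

Follow position 3 under repeated out-shuffles:
3 → 6 → 5 → 3
It first returns after 3 out-shuffles.

3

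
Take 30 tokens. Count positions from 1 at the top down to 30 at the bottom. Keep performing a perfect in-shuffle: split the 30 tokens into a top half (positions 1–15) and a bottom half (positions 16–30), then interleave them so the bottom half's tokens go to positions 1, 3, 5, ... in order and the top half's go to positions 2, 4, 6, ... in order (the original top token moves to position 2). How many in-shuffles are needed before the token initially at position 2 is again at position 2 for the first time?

Follow position 2 under repeated in-shuffles:
2 → 4 → 8 → 16 → 1 → 2
It first returns after 5 in-shuffles.

5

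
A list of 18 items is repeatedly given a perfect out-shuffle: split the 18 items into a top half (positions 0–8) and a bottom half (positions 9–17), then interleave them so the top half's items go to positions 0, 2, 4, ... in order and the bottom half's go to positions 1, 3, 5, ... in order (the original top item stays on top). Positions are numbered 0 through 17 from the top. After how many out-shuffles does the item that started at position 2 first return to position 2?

Follow position 2 under repeated out-shuffles:
2 → 4 → 8 → 16 → 15 → 13 → 9 → 1 → 2
It first returns after 8 out-shuffles.

8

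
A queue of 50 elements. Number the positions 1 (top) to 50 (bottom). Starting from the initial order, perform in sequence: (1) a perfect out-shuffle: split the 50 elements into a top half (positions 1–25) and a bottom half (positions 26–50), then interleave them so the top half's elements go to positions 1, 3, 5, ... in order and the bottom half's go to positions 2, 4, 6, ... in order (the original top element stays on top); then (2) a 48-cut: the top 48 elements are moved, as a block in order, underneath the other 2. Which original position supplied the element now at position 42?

45

Undo the operations in reverse order, starting from position 42:
  undo op 2 (cut 48): 42 ← 40
  undo op 1 (out-shuffle, from bottom half): 40 ← 45
So the element at position 42 came from original position 45.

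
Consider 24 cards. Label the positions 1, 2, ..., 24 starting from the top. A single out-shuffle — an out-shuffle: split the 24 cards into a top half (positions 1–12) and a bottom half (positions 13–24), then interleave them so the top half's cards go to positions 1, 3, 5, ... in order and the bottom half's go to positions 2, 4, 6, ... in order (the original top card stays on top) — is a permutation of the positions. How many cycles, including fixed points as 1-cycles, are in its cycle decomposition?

4

Trace each unvisited position around until it returns:
(1) (2 3 5 9 17 10 ... len 11) (6 11 21 18 12 23 ... len 11) (24)
4 cycles in total.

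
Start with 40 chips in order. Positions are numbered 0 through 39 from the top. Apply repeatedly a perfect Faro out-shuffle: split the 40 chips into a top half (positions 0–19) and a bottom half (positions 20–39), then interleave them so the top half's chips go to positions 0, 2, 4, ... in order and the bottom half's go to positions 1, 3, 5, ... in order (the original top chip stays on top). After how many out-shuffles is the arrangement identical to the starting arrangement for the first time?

The out-shuffle permutes the 40 positions with cycle lengths [1, 1, 2, 12, 12, 12].
Every chip is home exactly when every cycle has completed a whole number of laps, i.e. after lcm(1, 2, 12) = 12 out-shuffles.

12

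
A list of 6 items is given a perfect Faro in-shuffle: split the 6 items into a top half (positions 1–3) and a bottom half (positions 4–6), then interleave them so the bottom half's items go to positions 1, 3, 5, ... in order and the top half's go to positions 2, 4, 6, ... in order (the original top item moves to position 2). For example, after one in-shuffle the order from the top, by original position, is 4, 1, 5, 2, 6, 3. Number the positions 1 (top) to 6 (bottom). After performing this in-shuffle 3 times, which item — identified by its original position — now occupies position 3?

3

Work backwards from position 3, undoing one in-shuffle at a time:
3 ← 5 ← 6 ← 3
So the item now at position 3 started at position 3.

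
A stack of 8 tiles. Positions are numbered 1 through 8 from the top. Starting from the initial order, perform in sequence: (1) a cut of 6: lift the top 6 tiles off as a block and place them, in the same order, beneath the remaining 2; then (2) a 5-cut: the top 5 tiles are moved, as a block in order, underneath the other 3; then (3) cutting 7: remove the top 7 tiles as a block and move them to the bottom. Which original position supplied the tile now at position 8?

Undo the operations in reverse order, starting from position 8:
  undo op 3 (cut 7): 8 ← 7
  undo op 2 (cut 5): 7 ← 4
  undo op 1 (cut 6): 4 ← 2
So the tile at position 8 came from original position 2.

2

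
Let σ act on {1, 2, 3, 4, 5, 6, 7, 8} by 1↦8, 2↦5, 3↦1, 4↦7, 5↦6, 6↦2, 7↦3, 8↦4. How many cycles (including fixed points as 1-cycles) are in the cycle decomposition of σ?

Cycle decomposition: (1 8 4 7 3) (2 5 6).
2 cycles.

2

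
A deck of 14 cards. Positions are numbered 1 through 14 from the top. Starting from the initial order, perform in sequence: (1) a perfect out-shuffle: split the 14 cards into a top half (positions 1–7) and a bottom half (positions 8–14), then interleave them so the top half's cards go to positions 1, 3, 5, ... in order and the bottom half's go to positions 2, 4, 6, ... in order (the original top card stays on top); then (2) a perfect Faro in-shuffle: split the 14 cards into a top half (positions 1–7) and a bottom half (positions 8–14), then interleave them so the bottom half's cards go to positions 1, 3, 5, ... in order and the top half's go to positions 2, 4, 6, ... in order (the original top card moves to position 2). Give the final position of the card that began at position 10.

Track the card from position 10 forward through each operation:
  after op 1 (out-shuffle): 10 → 6
  after op 2 (in-shuffle): 6 → 12

12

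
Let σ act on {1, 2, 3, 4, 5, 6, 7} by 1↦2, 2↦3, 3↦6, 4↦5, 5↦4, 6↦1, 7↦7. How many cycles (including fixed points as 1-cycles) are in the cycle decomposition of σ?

3

Cycle decomposition: (1 2 3 6) (4 5) (7).
3 cycles.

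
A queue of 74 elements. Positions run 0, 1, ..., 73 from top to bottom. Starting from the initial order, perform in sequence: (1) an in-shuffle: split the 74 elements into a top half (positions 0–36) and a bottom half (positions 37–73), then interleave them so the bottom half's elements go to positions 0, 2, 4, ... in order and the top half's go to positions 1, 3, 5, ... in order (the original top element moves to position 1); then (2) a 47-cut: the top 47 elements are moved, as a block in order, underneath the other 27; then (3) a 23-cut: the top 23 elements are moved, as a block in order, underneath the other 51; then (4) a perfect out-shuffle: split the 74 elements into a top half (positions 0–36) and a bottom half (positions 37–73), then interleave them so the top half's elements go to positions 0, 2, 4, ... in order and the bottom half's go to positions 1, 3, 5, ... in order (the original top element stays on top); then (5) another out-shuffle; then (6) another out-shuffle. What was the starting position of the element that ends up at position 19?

Undo the operations in reverse order, starting from position 19:
  undo op 6 (out-shuffle, from bottom half): 19 ← 46
  undo op 5 (out-shuffle, from top half): 46 ← 23
  undo op 4 (out-shuffle, from bottom half): 23 ← 48
  undo op 3 (cut 23): 48 ← 71
  undo op 2 (cut 47): 71 ← 44
  undo op 1 (in-shuffle, from bottom half): 44 ← 59
So the element at position 19 came from original position 59.

59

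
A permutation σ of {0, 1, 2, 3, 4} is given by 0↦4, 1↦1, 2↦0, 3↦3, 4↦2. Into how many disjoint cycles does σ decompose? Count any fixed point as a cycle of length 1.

Cycle decomposition: (0 4 2) (1) (3).
3 cycles.

3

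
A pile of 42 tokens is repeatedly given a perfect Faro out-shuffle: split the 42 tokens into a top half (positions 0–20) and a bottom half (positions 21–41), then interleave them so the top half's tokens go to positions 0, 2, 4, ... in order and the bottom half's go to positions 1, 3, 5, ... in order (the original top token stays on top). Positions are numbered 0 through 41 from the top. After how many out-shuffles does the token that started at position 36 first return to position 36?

Follow position 36 under repeated out-shuffles:
36 → 31 → 21 → 1 → 2 → 4 → 8 → 16 → 32 → 23 → 5 → 10 → 20 → 40 → 39 → 37 → 33 → 25 → 9 → 18 → 36
It first returns after 20 out-shuffles.

20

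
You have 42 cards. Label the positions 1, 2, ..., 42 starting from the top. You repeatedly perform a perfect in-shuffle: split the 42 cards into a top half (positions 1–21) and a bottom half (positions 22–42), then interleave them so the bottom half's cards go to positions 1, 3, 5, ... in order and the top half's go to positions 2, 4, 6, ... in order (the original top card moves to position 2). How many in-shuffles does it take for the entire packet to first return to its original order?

The in-shuffle permutes the 42 positions with cycle lengths [14, 14, 14].
Every card is home exactly when every cycle has completed a whole number of laps, i.e. after lcm(14) = 14 in-shuffles.

14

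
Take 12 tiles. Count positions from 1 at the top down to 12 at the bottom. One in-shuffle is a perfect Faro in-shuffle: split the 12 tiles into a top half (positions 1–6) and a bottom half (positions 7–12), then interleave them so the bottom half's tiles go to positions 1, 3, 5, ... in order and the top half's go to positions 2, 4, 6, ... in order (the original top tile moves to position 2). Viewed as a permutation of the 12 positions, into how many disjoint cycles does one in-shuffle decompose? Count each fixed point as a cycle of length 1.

Trace each unvisited position around until it returns:
(1 2 4 8 3 6 ... len 12)
1 cycle in total.

1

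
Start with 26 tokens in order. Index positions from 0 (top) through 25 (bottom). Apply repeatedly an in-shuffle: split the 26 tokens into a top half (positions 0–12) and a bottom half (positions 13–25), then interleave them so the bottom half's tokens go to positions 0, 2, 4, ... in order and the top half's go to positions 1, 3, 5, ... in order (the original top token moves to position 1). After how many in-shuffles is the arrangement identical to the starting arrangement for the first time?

The in-shuffle permutes the 26 positions with cycle lengths [2, 6, 18].
Every token is home exactly when every cycle has completed a whole number of laps, i.e. after lcm(2, 6, 18) = 18 in-shuffles.

18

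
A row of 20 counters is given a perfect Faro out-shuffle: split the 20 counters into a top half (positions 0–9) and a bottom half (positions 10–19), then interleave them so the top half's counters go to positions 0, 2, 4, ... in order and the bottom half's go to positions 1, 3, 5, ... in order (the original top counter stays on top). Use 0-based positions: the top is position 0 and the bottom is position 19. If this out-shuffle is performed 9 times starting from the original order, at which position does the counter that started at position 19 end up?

19

Position 19 is a fixed point of every out-shuffle, so the counter never moves.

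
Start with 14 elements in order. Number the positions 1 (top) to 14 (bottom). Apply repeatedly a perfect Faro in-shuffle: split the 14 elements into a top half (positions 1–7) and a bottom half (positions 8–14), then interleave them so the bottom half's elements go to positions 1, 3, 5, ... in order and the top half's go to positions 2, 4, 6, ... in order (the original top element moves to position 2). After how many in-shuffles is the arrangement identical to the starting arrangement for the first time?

The in-shuffle permutes the 14 positions with cycle lengths [2, 4, 4, 4].
Every element is home exactly when every cycle has completed a whole number of laps, i.e. after lcm(2, 4) = 4 in-shuffles.

4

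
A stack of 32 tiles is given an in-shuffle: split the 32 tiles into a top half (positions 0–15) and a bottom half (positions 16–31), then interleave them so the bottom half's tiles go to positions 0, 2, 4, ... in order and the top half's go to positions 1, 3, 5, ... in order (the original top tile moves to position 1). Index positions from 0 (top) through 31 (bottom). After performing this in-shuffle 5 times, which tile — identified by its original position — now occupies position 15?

16

Work backwards from position 15, undoing one in-shuffle at a time:
15 ← 7 ← 3 ← 1 ← 0 ← 16
So the tile now at position 15 started at position 16.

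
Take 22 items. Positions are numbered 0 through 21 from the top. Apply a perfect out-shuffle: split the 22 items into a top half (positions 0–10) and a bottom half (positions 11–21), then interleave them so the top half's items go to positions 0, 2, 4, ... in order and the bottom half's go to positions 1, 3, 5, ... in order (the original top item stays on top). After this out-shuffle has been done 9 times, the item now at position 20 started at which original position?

13

Work backwards from position 20, undoing one out-shuffle at a time:
20 ← 10 ← 5 ← 13 ← 17 ← 19 ← 20 ← 10 ← 5 ← 13
So the item now at position 20 started at position 13.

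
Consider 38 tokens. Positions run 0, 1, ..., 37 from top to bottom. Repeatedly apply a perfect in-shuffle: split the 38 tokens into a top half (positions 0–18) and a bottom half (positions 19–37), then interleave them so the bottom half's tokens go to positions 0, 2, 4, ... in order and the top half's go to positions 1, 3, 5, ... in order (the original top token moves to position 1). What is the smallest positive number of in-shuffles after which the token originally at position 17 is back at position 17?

Follow position 17 under repeated in-shuffles:
17 → 35 → 32 → 26 → 14 → 29 → 20 → 2 → 5 → 11 → 23 → 8 → 17
It first returns after 12 in-shuffles.

12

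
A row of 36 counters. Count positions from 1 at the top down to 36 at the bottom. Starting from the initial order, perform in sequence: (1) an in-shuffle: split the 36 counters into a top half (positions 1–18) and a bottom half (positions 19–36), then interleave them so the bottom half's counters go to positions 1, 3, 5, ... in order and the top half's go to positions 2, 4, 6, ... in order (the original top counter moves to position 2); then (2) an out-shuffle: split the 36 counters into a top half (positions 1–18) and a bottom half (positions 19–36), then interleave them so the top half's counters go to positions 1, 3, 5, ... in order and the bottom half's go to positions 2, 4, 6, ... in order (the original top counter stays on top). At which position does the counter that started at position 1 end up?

3

Track the counter from position 1 forward through each operation:
  after op 1 (in-shuffle): 1 → 2
  after op 2 (out-shuffle): 2 → 3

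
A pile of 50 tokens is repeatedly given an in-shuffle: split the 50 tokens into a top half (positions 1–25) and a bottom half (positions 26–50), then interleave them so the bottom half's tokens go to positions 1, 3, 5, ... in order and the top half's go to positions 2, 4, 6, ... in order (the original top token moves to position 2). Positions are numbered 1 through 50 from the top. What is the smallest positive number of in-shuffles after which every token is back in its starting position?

8

The in-shuffle permutes the 50 positions with cycle lengths [2, 8, 8, 8, 8, 8, 8].
Every token is home exactly when every cycle has completed a whole number of laps, i.e. after lcm(2, 8) = 8 in-shuffles.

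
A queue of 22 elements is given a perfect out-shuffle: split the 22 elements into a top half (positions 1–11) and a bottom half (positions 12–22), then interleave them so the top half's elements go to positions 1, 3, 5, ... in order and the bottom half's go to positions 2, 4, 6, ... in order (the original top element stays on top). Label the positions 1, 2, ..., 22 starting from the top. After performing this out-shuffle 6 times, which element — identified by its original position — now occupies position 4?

4

Work backwards from position 4, undoing one out-shuffle at a time:
4 ← 13 ← 7 ← 4 ← 13 ← 7 ← 4
So the element now at position 4 started at position 4.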